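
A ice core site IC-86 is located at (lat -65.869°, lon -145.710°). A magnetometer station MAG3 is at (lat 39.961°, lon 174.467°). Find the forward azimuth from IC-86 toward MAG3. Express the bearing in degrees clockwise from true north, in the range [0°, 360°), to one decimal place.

Δλ = -39.8230°
y = sin Δλ · cos φ₂ = -0.490869
x = cos φ₁ sin φ₂ − sin φ₁ cos φ₂ cos Δλ = 0.799810
θ = atan2(y, x) = -31.5388° → 328.4612° (mod 360°)

328.5°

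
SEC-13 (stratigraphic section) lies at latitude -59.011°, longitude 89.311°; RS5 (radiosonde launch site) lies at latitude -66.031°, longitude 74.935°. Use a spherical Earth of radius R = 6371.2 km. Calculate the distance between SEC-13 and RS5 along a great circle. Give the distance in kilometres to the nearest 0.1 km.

1069.1 km

Δφ = -7.0200°,  Δλ = -14.3760°
a = sin²(Δφ/2) + cos φ₁ cos φ₂ sin²(Δλ/2) = 0.007023
c = 2·arcsin(√a) = 0.167803 rad = 9.6144°
d = R·c = 6371.2 × 0.167803 = 1069.1 km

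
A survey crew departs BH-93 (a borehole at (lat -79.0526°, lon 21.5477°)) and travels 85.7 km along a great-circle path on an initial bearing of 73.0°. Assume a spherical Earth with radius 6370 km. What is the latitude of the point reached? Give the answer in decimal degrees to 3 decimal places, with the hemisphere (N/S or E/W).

78.803°S

δ = d/R = 85.7/6370 = 0.013454 rad
φ₂ = arcsin(sin φ₁ cos δ + cos φ₁ sin δ cos θ)
   = arcsin(-0.98180·0.99991 + 0.18991·0.01345·0.29237) = -78.80323°
λ₂ = λ₁ + atan2(sin θ sin δ cos φ₁, cos δ − sin φ₁ sin φ₂) = 25.34665°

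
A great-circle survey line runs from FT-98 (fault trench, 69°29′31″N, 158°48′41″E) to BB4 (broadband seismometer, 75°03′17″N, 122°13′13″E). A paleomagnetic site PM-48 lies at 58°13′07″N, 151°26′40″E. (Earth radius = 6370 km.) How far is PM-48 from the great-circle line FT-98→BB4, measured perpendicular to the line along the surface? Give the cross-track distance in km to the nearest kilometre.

1190 km

FT-98: φ = +69.49194°, λ = +158.81139°
BB4: φ = +75.05472°, λ = +122.22028°
PM-48: φ = +58.21861°, λ = +151.44444°
δ₁₃ = central angle FT-98→PM-48 = 0.204402 rad  (haversine)
θ₁₃ = bearing FT-98→PM-48 = 199.433°,  θ₁₂ = bearing FT-98→BB4 = 313.236°
dₓₜ = R·arcsin(sin δ₁₃ · sin(θ₁₃ − θ₁₂)) = 6370·arcsin(0.20298·sin(-113.803°)) = -1189.919 km
|dₓₜ| = 1189.919 km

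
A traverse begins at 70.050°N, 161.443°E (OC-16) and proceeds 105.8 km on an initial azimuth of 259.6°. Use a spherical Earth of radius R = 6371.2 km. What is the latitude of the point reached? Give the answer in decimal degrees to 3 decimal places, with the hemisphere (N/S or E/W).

δ = d/R = 105.8/6371.2 = 0.016606 rad
φ₂ = arcsin(sin φ₁ cos δ + cos φ₁ sin δ cos θ)
   = arcsin(0.93999·0.99986 + 0.34120·0.01661·-0.18052) = 69.85738°
λ₂ = λ₁ + atan2(sin θ sin δ cos φ₁, cos δ − sin φ₁ sin φ₂) = 158.72452°

69.857°N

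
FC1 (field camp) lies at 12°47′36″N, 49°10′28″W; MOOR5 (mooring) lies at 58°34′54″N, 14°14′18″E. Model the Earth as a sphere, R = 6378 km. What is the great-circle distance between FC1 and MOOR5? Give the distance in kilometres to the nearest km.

FC1: φ = +12.79333°, λ = -49.17444°
MOOR5: φ = +58.58167°, λ = +14.23833°
Δφ = 45.7883°,  Δλ = 63.4128°
a = sin²(Δφ/2) + cos φ₁ cos φ₂ sin²(Δλ/2) = 0.291759
c = 2·arcsin(√a) = 1.141224 rad = 65.3873°
d = R·c = 6378 × 1.141224 = 7278.7 km

7279 km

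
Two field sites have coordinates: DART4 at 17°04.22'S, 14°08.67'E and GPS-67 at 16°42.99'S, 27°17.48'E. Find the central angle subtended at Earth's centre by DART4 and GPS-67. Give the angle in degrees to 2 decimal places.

12.58°

DART4: φ = -17.07033°, λ = +14.14450°
GPS-67: φ = -16.71650°, λ = +27.29133°
Δφ = 0.3538°,  Δλ = 13.1468°
a = sin²(Δφ/2) + cos φ₁ cos φ₂ sin²(Δλ/2) = 0.012008
c = 2·arcsin(√a) = 0.219599 rad = 12.5821°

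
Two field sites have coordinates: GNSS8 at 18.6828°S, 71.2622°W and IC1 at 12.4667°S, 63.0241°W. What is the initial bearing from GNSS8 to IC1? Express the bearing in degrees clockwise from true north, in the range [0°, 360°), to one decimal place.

Δλ = 8.2381°
y = sin Δλ · cos φ₂ = 0.139909
x = cos φ₁ sin φ₂ − sin φ₁ cos φ₂ cos Δλ = 0.105051
θ = atan2(y, x) = 53.0987° → 53.0987° (mod 360°)

53.1°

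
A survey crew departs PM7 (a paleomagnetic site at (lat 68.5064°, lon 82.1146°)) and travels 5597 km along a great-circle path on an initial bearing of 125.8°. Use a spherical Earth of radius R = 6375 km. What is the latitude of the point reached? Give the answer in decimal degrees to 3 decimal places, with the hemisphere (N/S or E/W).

25.429°N

δ = d/R = 5597/6375 = 0.877961 rad
φ₂ = arcsin(sin φ₁ cos δ + cos φ₁ sin δ cos θ)
   = arcsin(0.93046·0.63872 + 0.36640·0.76944·-0.58496) = 25.42902°
λ₂ = λ₁ + atan2(sin θ sin δ cos φ₁, cos δ − sin φ₁ sin φ₂) = 125.82469°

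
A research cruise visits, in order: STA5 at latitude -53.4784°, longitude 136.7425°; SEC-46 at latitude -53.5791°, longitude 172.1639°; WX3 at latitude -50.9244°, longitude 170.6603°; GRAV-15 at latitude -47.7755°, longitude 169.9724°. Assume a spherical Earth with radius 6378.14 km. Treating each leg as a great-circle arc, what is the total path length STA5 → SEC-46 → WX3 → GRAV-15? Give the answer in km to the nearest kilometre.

STA5→SEC-46: c = 0.363662 rad, d = 2319.49 km
SEC-46→WX3: c = 0.049037 rad, d = 312.76 km
WX3→GRAV-15: c = 0.055512 rad, d = 354.06 km
Total = 2319.49 + 312.76 + 354.06 = 2986.31 km

2986 km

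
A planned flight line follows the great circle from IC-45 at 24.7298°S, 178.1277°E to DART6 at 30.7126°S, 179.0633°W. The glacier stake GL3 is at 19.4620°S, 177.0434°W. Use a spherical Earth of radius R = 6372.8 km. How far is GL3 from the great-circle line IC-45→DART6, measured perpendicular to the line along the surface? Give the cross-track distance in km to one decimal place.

δ₁₃ = central angle IC-45→GL3 = 0.120599 rad  (haversine)
θ₁₃ = bearing IC-45→GL3 = 41.279°,  θ₁₂ = bearing IC-45→DART6 = 158.072°
dₓₜ = R·arcsin(sin δ₁₃ · sin(θ₁₃ − θ₁₂)) = 6372.8·arcsin(0.12031·sin(-116.793°)) = -685.707 km
|dₓₜ| = 685.707 km

685.7 km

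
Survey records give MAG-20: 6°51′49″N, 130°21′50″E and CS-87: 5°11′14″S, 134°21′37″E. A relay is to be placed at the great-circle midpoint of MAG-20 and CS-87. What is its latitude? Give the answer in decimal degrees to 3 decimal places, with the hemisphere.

0.839°N

MAG-20: φ = +6.86361°, λ = +130.36389°
CS-87: φ = -5.18722°, λ = +134.36028°
Bx = cos φ₂ cos Δλ = 0.993483,  By = cos φ₂ sin Δλ = 0.069408
φₘ = atan2(sin φ₁ + sin φ₂, √((cos φ₁ + Bx)² + By²)) = 0.83870°
λₘ = λ₁ + atan2(By, cos φ₁ + Bx) = 132.36517°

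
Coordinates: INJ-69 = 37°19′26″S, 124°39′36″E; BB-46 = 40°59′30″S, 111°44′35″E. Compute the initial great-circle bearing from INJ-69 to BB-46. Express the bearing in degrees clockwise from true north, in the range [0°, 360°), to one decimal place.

INJ-69: φ = -37.32389°, λ = +124.66000°
BB-46: φ = -40.99167°, λ = +111.74306°
Δλ = -12.9169°
y = sin Δλ · cos φ₂ = -0.168728
x = cos φ₁ sin φ₂ − sin φ₁ cos φ₂ cos Δλ = -0.075552
θ = atan2(y, x) = -114.1216° → 245.8784° (mod 360°)

245.9°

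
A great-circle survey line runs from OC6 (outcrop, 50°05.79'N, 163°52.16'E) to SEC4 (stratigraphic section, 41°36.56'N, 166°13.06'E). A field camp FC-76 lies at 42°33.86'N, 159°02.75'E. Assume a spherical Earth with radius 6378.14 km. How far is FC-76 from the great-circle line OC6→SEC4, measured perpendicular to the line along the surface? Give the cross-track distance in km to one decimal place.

555.3 km

OC6: φ = +50.09650°, λ = +163.86933°
SEC4: φ = +41.60933°, λ = +166.21767°
FC-76: φ = +42.56433°, λ = +159.04583°
δ₁₃ = central angle OC6→FC-76 = 0.143663 rad  (haversine)
θ₁₃ = bearing OC6→FC-76 = 205.631°,  θ₁₂ = bearing OC6→SEC4 = 168.236°
dₓₜ = R·arcsin(sin δ₁₃ · sin(θ₁₃ − θ₁₂)) = 6378.14·arcsin(0.14317·sin(37.395°)) = 555.270 km
|dₓₜ| = 555.270 km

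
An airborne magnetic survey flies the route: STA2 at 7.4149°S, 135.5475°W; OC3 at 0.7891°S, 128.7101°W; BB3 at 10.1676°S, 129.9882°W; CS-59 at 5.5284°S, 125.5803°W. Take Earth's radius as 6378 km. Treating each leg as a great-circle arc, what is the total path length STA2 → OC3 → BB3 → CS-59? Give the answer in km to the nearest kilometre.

2821 km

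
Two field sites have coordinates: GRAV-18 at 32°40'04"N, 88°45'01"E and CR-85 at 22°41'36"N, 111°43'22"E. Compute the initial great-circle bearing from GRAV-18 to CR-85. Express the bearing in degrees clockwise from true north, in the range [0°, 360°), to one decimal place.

110.4°

GRAV-18: φ = +32.66778°, λ = +88.75028°
CR-85: φ = +22.69333°, λ = +111.72278°
Δλ = 22.9725°
y = sin Δλ · cos φ₂ = 0.360074
x = cos φ₁ sin φ₂ − sin φ₁ cos φ₂ cos Δλ = -0.133715
θ = atan2(y, x) = 110.3727° → 110.3727° (mod 360°)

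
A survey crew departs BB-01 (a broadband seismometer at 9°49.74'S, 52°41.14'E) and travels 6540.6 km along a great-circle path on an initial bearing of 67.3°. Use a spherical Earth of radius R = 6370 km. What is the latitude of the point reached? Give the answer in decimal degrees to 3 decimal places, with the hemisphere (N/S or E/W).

13.709°N

BB-01: φ = -9.82900°, λ = +52.68567°
δ = d/R = 6540.6/6370 = 1.026782 rad
φ₂ = arcsin(sin φ₁ cos δ + cos φ₁ sin δ cos θ)
   = arcsin(-0.17071·0.51758 + 0.98532·0.85564·0.38591) = 13.70923°
λ₂ = λ₁ + atan2(sin θ sin δ cos φ₁, cos δ − sin φ₁ sin φ₂) = 107.02716°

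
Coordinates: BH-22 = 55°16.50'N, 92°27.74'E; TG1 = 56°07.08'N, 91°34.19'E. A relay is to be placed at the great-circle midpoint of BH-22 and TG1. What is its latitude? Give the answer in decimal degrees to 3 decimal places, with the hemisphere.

BH-22: φ = +55.27500°, λ = +92.46233°
TG1: φ = +56.11800°, λ = +91.56983°
Bx = cos φ₂ cos Δλ = 0.557417,  By = cos φ₂ sin Δλ = -0.008684
φₘ = atan2(sin φ₁ + sin φ₂, √((cos φ₁ + Bx)² + By²)) = 55.69731°
λₘ = λ₁ + atan2(By, cos φ₁ + Bx) = 92.02090°

55.697°N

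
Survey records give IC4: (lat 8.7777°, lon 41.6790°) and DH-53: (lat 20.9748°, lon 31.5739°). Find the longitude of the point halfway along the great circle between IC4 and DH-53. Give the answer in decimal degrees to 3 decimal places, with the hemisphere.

36.770°E

Bx = cos φ₂ cos Δλ = 0.919253,  By = cos φ₂ sin Δλ = -0.163828
φₘ = atan2(sin φ₁ + sin φ₂, √((cos φ₁ + Bx)² + By²)) = 14.93165°
λₘ = λ₁ + atan2(By, cos φ₁ + Bx) = 36.77022°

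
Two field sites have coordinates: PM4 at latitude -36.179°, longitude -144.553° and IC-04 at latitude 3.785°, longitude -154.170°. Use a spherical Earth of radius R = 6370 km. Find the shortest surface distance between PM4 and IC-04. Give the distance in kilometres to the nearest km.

4554 km

Δφ = 39.9640°,  Δλ = -9.6170°
a = sin²(Δφ/2) + cos φ₁ cos φ₂ sin²(Δλ/2) = 0.122435
c = 2·arcsin(√a) = 0.714945 rad = 40.9633°
d = R·c = 6370 × 0.714945 = 4554.2 km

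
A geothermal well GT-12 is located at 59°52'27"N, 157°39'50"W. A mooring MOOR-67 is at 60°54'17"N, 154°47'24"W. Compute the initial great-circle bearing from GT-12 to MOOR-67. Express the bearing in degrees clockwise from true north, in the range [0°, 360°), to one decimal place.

52.8°

GT-12: φ = +59.87417°, λ = -157.66389°
MOOR-67: φ = +60.90472°, λ = -154.79000°
Δλ = 2.8739°
y = sin Δλ · cos φ₂ = 0.024380
x = cos φ₁ sin φ₂ − sin φ₁ cos φ₂ cos Δλ = 0.018515
θ = atan2(y, x) = 52.7866° → 52.7866° (mod 360°)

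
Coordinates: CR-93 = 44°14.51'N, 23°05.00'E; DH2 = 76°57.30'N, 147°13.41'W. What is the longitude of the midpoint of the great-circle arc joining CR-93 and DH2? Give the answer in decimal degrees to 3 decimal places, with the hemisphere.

CR-93: φ = +44.24183°, λ = +23.08333°
DH2: φ = +76.95500°, λ = -147.22350°
Bx = cos φ₂ cos Δλ = -0.222494,  By = cos φ₂ sin Δλ = -0.038004
φₘ = atan2(sin φ₁ + sin φ₂, √((cos φ₁ + Bx)² + By²)) = 73.49579°
λₘ = λ₁ + atan2(By, cos φ₁ + Bx) = 18.68332°

18.683°E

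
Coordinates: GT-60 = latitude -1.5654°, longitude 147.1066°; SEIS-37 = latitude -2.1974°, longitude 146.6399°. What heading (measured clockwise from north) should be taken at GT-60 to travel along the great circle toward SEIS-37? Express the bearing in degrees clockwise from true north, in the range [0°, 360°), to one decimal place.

216.4°

Δλ = -0.4667°
y = sin Δλ · cos φ₂ = -0.008139
x = cos φ₁ sin φ₂ − sin φ₁ cos φ₂ cos Δλ = -0.011031
θ = atan2(y, x) = -143.5781° → 216.4219° (mod 360°)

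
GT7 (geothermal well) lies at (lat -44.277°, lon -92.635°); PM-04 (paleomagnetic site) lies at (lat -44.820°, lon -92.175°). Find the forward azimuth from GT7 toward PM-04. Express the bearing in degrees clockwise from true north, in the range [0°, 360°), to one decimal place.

149.0°

Δλ = 0.4600°
y = sin Δλ · cos φ₂ = 0.005695
x = cos φ₁ sin φ₂ − sin φ₁ cos φ₂ cos Δλ = -0.009493
θ = atan2(y, x) = 149.0407° → 149.0407° (mod 360°)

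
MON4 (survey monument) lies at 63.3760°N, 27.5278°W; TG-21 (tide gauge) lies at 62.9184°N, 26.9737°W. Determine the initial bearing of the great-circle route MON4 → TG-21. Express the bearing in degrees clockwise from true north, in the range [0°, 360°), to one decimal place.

Δλ = 0.5541°
y = sin Δλ · cos φ₂ = 0.004403
x = cos φ₁ sin φ₂ − sin φ₁ cos φ₂ cos Δλ = -0.007968
θ = atan2(y, x) = 151.0759° → 151.0759° (mod 360°)

151.1°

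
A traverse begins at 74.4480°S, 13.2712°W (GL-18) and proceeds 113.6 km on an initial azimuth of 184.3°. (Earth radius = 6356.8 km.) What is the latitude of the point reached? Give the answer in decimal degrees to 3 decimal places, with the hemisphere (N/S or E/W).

δ = d/R = 113.6/6356.8 = 0.017871 rad
φ₂ = arcsin(sin φ₁ cos δ + cos φ₁ sin δ cos θ)
   = arcsin(-0.96339·0.99984 + 0.26811·0.01787·-0.99719) = -75.46883°
λ₂ = λ₁ + atan2(sin θ sin δ cos φ₁, cos δ − sin φ₁ sin φ₂) = -13.57716°

75.469°S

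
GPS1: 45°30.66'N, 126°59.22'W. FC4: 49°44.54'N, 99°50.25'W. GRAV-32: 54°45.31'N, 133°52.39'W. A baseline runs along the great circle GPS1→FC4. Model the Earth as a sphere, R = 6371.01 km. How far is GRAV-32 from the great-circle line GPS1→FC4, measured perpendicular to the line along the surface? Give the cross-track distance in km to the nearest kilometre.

GPS1: φ = +45.51100°, λ = -126.98700°
FC4: φ = +49.74233°, λ = -99.83750°
GRAV-32: φ = +54.75517°, λ = -133.87317°
δ₁₃ = central angle GPS1→GRAV-32 = 0.178588 rad  (haversine)
θ₁₃ = bearing GPS1→GRAV-32 = 337.077°,  θ₁₂ = bearing GPS1→FC4 = 67.098°
dₓₜ = R·arcsin(sin δ₁₃ · sin(θ₁₃ − θ₁₂)) = 6371.01·arcsin(0.17764·sin(269.980°)) = -1137.784 km
|dₓₜ| = 1137.784 km

1138 km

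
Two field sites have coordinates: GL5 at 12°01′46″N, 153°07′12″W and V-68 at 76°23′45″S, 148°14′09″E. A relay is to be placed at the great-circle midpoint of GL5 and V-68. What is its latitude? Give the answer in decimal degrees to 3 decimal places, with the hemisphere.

34.316°S

GL5: φ = +12.02944°, λ = -153.12000°
V-68: φ = -76.39583°, λ = +148.23583°
Bx = cos φ₂ cos Δλ = 0.122393,  By = cos φ₂ sin Δλ = -0.200860
φₘ = atan2(sin φ₁ + sin φ₂, √((cos φ₁ + Bx)² + By²)) = -34.31615°
λₘ = λ₁ + atan2(By, cos φ₁ + Bx) = -163.46423°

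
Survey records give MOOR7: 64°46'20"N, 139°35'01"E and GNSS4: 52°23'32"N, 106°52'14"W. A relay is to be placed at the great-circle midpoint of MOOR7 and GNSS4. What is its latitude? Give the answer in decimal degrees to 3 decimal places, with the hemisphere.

70.874°N

MOOR7: φ = +64.77222°, λ = +139.58361°
GNSS4: φ = +52.39222°, λ = -106.87056°
Bx = cos φ₂ cos Δλ = -0.243785,  By = cos φ₂ sin Δλ = 0.559444
φₘ = atan2(sin φ₁ + sin φ₂, √((cos φ₁ + Bx)² + By²)) = 70.87412°
λₘ = λ₁ + atan2(By, cos φ₁ + Bx) = -148.47736°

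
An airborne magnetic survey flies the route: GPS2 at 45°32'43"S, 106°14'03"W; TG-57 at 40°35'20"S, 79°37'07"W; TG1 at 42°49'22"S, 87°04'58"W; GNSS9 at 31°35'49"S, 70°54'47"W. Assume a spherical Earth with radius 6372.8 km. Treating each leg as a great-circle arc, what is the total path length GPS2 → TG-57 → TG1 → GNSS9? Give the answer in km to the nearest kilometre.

GPS2: φ = -45.54528°, λ = -106.23417°
TG-57: φ = -40.58889°, λ = -79.61861°
TG1: φ = -42.82278°, λ = -87.08278°
GNSS9: φ = -31.59694°, λ = -70.91306°
GPS2→TG-57: c = 0.348450 rad, d = 2220.60 km
TG-57→TG1: c = 0.104735 rad, d = 667.46 km
TG1→GNSS9: c = 0.297222 rad, d = 1894.13 km
Total = 2220.60 + 667.46 + 1894.13 = 4782.19 km

4782 km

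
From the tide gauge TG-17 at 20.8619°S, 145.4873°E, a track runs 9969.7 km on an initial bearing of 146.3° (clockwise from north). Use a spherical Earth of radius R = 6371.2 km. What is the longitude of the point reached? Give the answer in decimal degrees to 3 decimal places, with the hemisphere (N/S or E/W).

96.863°W

δ = d/R = 9969.7/6371.2 = 1.564807 rad
φ₂ = arcsin(sin φ₁ cos δ + cos φ₁ sin δ cos θ)
   = arcsin(-0.35612·0.00599 + 0.93444·0.99998·-0.83195) = -51.21768°
λ₂ = λ₁ + atan2(sin θ sin δ cos φ₁, cos δ − sin φ₁ sin φ₂) = -96.86320°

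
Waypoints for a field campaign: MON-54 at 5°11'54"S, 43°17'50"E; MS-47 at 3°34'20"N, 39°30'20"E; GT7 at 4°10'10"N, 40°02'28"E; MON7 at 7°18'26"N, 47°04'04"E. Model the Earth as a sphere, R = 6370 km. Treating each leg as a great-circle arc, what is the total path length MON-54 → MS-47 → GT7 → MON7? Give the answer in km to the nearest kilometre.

2003 km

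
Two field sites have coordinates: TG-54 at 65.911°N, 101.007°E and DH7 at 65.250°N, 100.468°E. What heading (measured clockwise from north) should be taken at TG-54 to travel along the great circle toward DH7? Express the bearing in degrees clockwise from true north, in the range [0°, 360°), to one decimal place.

Δλ = -0.5390°
y = sin Δλ · cos φ₂ = -0.003938
x = cos φ₁ sin φ₂ − sin φ₁ cos φ₂ cos Δλ = -0.011519
θ = atan2(y, x) = -161.1249° → 198.8751° (mod 360°)

198.9°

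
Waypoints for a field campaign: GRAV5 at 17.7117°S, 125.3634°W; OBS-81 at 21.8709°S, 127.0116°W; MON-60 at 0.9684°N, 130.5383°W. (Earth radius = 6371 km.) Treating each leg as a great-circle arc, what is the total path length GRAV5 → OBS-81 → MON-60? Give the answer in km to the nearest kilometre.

GRAV5→OBS-81: c = 0.077471 rad, d = 493.57 km
OBS-81→MON-60: c = 0.403124 rad, d = 2568.30 km
Total = 493.57 + 2568.30 = 3061.87 km

3062 km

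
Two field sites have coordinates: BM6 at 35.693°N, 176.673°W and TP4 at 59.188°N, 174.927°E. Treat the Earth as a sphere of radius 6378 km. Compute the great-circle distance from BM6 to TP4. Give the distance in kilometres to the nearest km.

2686 km

Δφ = 23.4950°,  Δλ = -8.4000°
a = sin²(Δφ/2) + cos φ₁ cos φ₂ sin²(Δλ/2) = 0.043684
c = 2·arcsin(√a) = 0.421119 rad = 24.1283°
d = R·c = 6378 × 0.421119 = 2685.9 km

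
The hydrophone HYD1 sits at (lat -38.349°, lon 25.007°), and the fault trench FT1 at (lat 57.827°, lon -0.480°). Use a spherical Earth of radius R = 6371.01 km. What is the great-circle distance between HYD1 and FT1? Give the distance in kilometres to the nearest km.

10955 km

Δφ = 96.1760°,  Δλ = -25.4870°
a = sin²(Δφ/2) + cos φ₁ cos φ₂ sin²(Δλ/2) = 0.574111
c = 2·arcsin(√a) = 1.719566 rad = 98.5239°
d = R·c = 6371.01 × 1.719566 = 10955.4 km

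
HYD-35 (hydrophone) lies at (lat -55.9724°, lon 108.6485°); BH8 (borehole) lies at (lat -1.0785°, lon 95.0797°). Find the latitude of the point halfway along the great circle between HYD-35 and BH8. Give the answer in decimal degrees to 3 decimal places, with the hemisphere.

Bx = cos φ₂ cos Δλ = 0.971917,  By = cos φ₂ sin Δλ = -0.234571
φₘ = atan2(sin φ₁ + sin φ₂, √((cos φ₁ + Bx)² + By²)) = -28.68110°
λₘ = λ₁ + atan2(By, cos φ₁ + Bx) = 99.94055°

28.681°S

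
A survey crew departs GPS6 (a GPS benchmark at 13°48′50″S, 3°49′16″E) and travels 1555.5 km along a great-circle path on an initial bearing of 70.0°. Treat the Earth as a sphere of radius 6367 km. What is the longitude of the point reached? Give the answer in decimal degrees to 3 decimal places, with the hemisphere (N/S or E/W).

17.115°E

GPS6: φ = -13.81389°, λ = +3.82111°
δ = d/R = 1555.5/6367 = 0.244307 rad
φ₂ = arcsin(sin φ₁ cos δ + cos φ₁ sin δ cos θ)
   = arcsin(-0.23877·0.97031 + 0.97108·0.24188·0.34202) = -8.70473°
λ₂ = λ₁ + atan2(sin θ sin δ cos φ₁, cos δ − sin φ₁ sin φ₂) = 17.11494°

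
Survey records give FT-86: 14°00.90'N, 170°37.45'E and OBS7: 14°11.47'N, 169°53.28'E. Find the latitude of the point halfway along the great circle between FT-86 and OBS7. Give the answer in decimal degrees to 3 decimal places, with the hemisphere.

FT-86: φ = +14.01500°, λ = +170.62417°
OBS7: φ = +14.19117°, λ = +169.88800°
Bx = cos φ₂ cos Δλ = 0.969403,  By = cos φ₂ sin Δλ = -0.012456
φₘ = atan2(sin φ₁ + sin φ₂, √((cos φ₁ + Bx)² + By²)) = 14.10336°
λₘ = λ₁ + atan2(By, cos φ₁ + Bx) = 170.25623°

14.103°N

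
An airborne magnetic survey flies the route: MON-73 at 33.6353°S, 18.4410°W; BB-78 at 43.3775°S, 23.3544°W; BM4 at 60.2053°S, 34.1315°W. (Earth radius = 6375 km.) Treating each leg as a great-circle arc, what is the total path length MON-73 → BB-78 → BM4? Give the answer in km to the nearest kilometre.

MON-73→BB-78: c = 0.182708 rad, d = 1164.76 km
BB-78→BM4: c = 0.314959 rad, d = 2007.87 km
Total = 1164.76 + 2007.87 = 3172.63 km

3173 km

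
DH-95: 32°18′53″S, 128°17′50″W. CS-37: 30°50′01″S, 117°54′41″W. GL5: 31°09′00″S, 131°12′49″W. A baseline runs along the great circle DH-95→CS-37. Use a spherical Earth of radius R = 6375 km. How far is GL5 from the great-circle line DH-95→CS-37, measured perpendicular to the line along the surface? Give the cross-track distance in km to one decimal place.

DH-95: φ = -32.31472°, λ = -128.29722°
CS-37: φ = -30.83361°, λ = -117.91139°
GL5: φ = -31.15000°, λ = -131.21361°
δ₁₃ = central angle DH-95→GL5 = 0.047824 rad  (haversine)
θ₁₃ = bearing DH-95→GL5 = 294.381°,  θ₁₂ = bearing DH-95→CS-37 = 83.248°
dₓₜ = R·arcsin(sin δ₁₃ · sin(θ₁₃ − θ₁₂)) = 6375·arcsin(0.04781·sin(211.133°)) = -157.586 km
|dₓₜ| = 157.586 km

157.6 km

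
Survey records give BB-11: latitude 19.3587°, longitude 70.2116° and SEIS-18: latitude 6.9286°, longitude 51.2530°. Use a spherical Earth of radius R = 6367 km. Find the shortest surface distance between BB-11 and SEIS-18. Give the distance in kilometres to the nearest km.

Δφ = -12.4301°,  Δλ = -18.9586°
a = sin²(Δφ/2) + cos φ₁ cos φ₂ sin²(Δλ/2) = 0.037123
c = 2·arcsin(√a) = 0.387772 rad = 22.2177°
d = R·c = 6367 × 0.387772 = 2468.9 km

2469 km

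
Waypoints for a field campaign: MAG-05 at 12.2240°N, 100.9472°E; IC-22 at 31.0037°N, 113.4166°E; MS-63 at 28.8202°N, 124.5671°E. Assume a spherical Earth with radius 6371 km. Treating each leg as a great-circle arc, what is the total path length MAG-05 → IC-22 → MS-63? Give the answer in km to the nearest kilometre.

MAG-05→IC-22: c = 0.384454 rad, d = 2449.36 km
IC-22→MS-63: c = 0.172856 rad, d = 1101.26 km
Total = 2449.36 + 1101.26 = 3550.62 km

3551 km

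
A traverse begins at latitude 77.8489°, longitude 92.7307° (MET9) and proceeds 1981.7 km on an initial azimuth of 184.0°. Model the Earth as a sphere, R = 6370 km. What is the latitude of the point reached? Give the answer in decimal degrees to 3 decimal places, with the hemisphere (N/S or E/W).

60.042°N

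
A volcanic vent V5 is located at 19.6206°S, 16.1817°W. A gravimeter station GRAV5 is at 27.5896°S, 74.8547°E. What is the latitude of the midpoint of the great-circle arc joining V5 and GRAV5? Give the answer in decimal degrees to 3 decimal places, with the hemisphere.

Bx = cos φ₂ cos Δλ = -0.016031,  By = cos φ₂ sin Δλ = 0.886143
φₘ = atan2(sin φ₁ + sin φ₂, √((cos φ₁ + Bx)² + By²)) = -31.93823°
λₘ = λ₁ + atan2(By, cos φ₁ + Bx) = 27.56121°

31.938°S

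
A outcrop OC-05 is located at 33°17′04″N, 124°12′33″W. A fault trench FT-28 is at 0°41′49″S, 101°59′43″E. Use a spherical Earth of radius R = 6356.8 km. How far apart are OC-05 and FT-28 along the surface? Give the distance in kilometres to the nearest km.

13959 km

OC-05: φ = +33.28444°, λ = -124.20917°
FT-28: φ = -0.69694°, λ = +101.99528°
Δφ = -33.9814°,  Δλ = -133.7956°
a = sin²(Δφ/2) + cos φ₁ cos φ₂ sin²(Δλ/2) = 0.792594
c = 2·arcsin(√a) = 2.195907 rad = 125.8162°
d = R·c = 6356.8 × 2.195907 = 13958.9 km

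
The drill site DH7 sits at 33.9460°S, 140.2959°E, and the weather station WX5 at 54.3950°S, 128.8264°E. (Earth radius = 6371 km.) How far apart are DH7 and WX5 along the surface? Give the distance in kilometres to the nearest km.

Δφ = -20.4490°,  Δλ = -11.4695°
a = sin²(Δφ/2) + cos φ₁ cos φ₂ sin²(Δλ/2) = 0.036330
c = 2·arcsin(√a) = 0.383558 rad = 21.9763°
d = R·c = 6371 × 0.383558 = 2443.6 km

2444 km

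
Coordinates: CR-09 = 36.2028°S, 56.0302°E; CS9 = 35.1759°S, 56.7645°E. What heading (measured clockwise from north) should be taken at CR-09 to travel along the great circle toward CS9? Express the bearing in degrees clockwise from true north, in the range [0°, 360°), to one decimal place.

30.4°

Δλ = 0.7343°
y = sin Δλ · cos φ₂ = 0.010475
x = cos φ₁ sin φ₂ − sin φ₁ cos φ₂ cos Δλ = 0.017882
θ = atan2(y, x) = 30.3616° → 30.3616° (mod 360°)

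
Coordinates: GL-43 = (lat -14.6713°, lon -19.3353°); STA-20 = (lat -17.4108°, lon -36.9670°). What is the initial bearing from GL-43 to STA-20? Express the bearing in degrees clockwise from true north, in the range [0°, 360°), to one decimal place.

Δλ = -17.6317°
y = sin Δλ · cos φ₂ = -0.289020
x = cos φ₁ sin φ₂ − sin φ₁ cos φ₂ cos Δλ = -0.059148
θ = atan2(y, x) = -101.5659° → 258.4341° (mod 360°)

258.4°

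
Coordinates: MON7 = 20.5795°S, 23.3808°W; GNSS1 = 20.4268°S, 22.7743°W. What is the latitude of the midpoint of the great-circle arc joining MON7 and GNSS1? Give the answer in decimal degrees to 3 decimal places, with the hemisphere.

20.503°S

Bx = cos φ₂ cos Δλ = 0.937066,  By = cos φ₂ sin Δλ = 0.009920
φₘ = atan2(sin φ₁ + sin φ₂, √((cos φ₁ + Bx)² + By²)) = -20.50341°
λₘ = λ₁ + atan2(By, cos φ₁ + Bx) = -23.07740°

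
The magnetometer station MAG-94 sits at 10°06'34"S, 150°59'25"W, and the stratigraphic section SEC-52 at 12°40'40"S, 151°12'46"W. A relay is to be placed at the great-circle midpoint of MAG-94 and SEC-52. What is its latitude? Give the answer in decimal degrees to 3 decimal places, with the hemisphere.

MAG-94: φ = -10.10944°, λ = -150.99028°
SEC-52: φ = -12.67778°, λ = -151.21278°
Bx = cos φ₂ cos Δλ = 0.975612,  By = cos φ₂ sin Δλ = -0.003789
φₘ = atan2(sin φ₁ + sin φ₂, √((cos φ₁ + Bx)² + By²)) = -11.39363°
λₘ = λ₁ + atan2(By, cos φ₁ + Bx) = -151.10103°

11.394°S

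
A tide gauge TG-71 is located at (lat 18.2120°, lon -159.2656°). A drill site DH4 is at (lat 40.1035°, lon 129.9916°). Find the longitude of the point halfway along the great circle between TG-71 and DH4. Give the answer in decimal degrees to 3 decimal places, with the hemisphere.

Bx = cos φ₂ cos Δλ = 0.252265,  By = cos φ₂ sin Δλ = -0.722085
φₘ = atan2(sin φ₁ + sin φ₂, √((cos φ₁ + Bx)² + By²)) = 34.30214°
λₘ = λ₁ + atan2(By, cos φ₁ + Bx) = 169.74325°

169.743°E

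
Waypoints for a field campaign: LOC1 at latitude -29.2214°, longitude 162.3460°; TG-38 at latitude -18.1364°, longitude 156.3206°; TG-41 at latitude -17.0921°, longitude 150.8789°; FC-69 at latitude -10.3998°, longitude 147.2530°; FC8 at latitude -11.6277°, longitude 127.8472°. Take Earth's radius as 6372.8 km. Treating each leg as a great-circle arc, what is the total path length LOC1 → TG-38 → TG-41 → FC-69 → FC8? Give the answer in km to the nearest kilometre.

4929 km

LOC1→TG-38: c = 0.216007 rad, d = 1376.57 km
TG-38→TG-41: c = 0.092335 rad, d = 588.43 km
TG-41→FC-69: c = 0.131971 rad, d = 841.03 km
FC-69→FC8: c = 0.333081 rad, d = 2122.66 km
Total = 1376.57 + 588.43 + 841.03 + 2122.66 = 4928.69 km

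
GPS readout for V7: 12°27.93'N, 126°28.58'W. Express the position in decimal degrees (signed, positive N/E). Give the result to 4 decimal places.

lat: 12.4655° N → +12.4655°
lon: 126.4763° W → -126.4763°

+12.4655°, -126.4763°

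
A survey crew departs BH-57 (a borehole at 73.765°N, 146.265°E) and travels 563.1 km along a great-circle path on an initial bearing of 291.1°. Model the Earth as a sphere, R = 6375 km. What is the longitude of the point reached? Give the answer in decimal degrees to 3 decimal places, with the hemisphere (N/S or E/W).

δ = d/R = 563.1/6375 = 0.088329 rad
φ₂ = arcsin(sin φ₁ cos δ + cos φ₁ sin δ cos θ)
   = arcsin(0.96012·0.99610 + 0.27958·0.08821·0.36000) = 74.85299°
λ₂ = λ₁ + atan2(sin θ sin δ cos φ₁, cos δ − sin φ₁ sin φ₂) = 127.90610°

127.906°E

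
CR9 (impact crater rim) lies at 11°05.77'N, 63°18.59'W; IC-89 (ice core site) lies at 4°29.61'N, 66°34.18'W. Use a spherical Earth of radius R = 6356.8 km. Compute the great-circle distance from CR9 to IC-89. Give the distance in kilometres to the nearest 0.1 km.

CR9: φ = +11.09617°, λ = -63.30983°
IC-89: φ = +4.49350°, λ = -66.56967°
Δφ = -6.6027°,  Δλ = -3.2598°
a = sin²(Δφ/2) + cos φ₁ cos φ₂ sin²(Δλ/2) = 0.004108
c = 2·arcsin(√a) = 0.128272 rad = 7.3494°
d = R·c = 6356.8 × 0.128272 = 815.4 km

815.4 km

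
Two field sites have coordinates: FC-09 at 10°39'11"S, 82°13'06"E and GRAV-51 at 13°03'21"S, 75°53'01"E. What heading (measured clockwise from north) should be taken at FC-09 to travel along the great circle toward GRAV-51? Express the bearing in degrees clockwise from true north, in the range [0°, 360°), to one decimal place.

FC-09: φ = -10.65306°, λ = +82.21833°
GRAV-51: φ = -13.05583°, λ = +75.88361°
Δλ = -6.3347°
y = sin Δλ · cos φ₂ = -0.107484
x = cos φ₁ sin φ₂ − sin φ₁ cos φ₂ cos Δλ = -0.043024
θ = atan2(y, x) = -111.8151° → 248.1849° (mod 360°)

248.2°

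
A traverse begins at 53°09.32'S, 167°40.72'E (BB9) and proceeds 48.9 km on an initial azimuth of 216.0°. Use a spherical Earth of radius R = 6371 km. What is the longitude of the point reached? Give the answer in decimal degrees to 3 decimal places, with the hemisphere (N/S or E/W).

167.244°E

BB9: φ = -53.15533°, λ = +167.67867°
δ = d/R = 48.9/6371 = 0.007675 rad
φ₂ = arcsin(sin φ₁ cos δ + cos φ₁ sin δ cos θ)
   = arcsin(-0.80026·0.99997 + 0.59965·0.00768·-0.80902) = -53.51033°
λ₂ = λ₁ + atan2(sin θ sin δ cos φ₁, cos δ − sin φ₁ sin φ₂) = 167.24400°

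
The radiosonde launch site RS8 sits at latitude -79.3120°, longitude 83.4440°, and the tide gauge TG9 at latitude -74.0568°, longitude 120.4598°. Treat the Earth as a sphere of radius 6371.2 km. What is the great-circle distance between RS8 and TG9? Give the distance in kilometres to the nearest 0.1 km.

1085.2 km

Δφ = 5.2552°,  Δλ = 37.0158°
a = sin²(Δφ/2) + cos φ₁ cos φ₂ sin²(Δλ/2) = 0.007235
c = 2·arcsin(√a) = 0.170323 rad = 9.7588°
d = R·c = 6371.2 × 0.170323 = 1085.2 km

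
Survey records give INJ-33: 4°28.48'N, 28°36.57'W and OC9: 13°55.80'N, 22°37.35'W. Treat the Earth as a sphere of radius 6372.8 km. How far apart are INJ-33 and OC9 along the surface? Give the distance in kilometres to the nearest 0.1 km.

1239.8 km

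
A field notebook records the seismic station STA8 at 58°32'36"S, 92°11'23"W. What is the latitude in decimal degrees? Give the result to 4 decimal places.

58° + 32′/60 + 36″/3600 = 58 + 0.53333 + 0.01000 = 58.5433°

58.5433°S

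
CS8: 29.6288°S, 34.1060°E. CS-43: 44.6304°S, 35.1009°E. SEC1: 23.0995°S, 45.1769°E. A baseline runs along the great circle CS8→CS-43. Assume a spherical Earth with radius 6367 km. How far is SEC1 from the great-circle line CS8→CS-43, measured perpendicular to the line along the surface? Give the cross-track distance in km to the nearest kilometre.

1162 km

δ₁₃ = central angle CS8→SEC1 = 0.207085 rad  (haversine)
θ₁₃ = bearing CS8→SEC1 = 59.210°,  θ₁₂ = bearing CS8→CS-43 = 177.267°
dₓₜ = R·arcsin(sin δ₁₃ · sin(θ₁₃ − θ₁₂)) = 6367·arcsin(0.20561·sin(-118.057°)) = -1161.694 km
|dₓₜ| = 1161.694 km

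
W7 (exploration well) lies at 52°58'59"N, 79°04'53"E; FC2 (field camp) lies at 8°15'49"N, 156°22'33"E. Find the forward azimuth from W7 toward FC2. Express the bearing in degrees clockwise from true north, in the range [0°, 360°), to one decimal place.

W7: φ = +52.98306°, λ = +79.08139°
FC2: φ = +8.26361°, λ = +156.37583°
Δλ = 77.2944°
y = sin Δλ · cos φ₂ = 0.965385
x = cos φ₁ sin φ₂ − sin φ₁ cos φ₂ cos Δλ = -0.087259
θ = atan2(y, x) = 95.1648° → 95.1648° (mod 360°)

95.2°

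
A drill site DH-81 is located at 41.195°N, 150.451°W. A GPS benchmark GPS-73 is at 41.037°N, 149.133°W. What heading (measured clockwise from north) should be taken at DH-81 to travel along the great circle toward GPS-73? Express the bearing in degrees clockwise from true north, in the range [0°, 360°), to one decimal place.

Δλ = 1.3180°
y = sin Δλ · cos φ₂ = 0.017350
x = cos φ₁ sin φ₂ − sin φ₁ cos φ₂ cos Δλ = -0.002626
θ = atan2(y, x) = 98.6074° → 98.6074° (mod 360°)

98.6°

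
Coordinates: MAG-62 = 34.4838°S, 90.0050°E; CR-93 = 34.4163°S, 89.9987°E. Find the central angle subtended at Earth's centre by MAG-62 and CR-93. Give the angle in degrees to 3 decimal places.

Δφ = 0.0675°,  Δλ = -0.0063°
a = sin²(Δφ/2) + cos φ₁ cos φ₂ sin²(Δλ/2) = 0.000000
c = 2·arcsin(√a) = 0.001182 rad = 0.0677°

0.068°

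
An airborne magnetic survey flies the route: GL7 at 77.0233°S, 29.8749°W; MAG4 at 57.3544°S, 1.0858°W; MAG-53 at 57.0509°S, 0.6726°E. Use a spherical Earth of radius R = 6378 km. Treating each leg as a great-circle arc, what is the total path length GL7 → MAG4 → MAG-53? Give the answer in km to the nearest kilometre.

GL7→MAG4: c = 0.385313 rad, d = 2457.52 km
MAG4→MAG-53: c = 0.017447 rad, d = 111.28 km
Total = 2457.52 + 111.28 = 2568.80 km

2569 km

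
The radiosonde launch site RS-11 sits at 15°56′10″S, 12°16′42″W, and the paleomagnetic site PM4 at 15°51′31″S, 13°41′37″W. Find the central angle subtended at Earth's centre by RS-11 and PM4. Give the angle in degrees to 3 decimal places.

1.363°

RS-11: φ = -15.93611°, λ = -12.27833°
PM4: φ = -15.85861°, λ = -13.69361°
Δφ = 0.0775°,  Δλ = -1.4153°
a = sin²(Δφ/2) + cos φ₁ cos φ₂ sin²(Δλ/2) = 0.000142
c = 2·arcsin(√a) = 0.023795 rad = 1.3634°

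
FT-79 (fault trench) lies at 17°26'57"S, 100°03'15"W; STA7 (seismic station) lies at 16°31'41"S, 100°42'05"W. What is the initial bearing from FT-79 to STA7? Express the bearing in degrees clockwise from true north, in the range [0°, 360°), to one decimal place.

326.0°

FT-79: φ = -17.44917°, λ = -100.05417°
STA7: φ = -16.52806°, λ = -100.70139°
Δλ = -0.6472°
y = sin Δλ · cos φ₂ = -0.010829
x = cos φ₁ sin φ₂ − sin φ₁ cos φ₂ cos Δλ = 0.016057
θ = atan2(y, x) = -33.9959° → 326.0041° (mod 360°)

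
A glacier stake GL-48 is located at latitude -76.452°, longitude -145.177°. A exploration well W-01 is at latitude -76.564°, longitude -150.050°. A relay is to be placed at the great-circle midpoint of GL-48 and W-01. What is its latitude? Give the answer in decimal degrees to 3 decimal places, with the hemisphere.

76.520°S

Bx = cos φ₂ cos Δλ = 0.231519,  By = cos φ₂ sin Δλ = -0.019738
φₘ = atan2(sin φ₁ + sin φ₂, √((cos φ₁ + Bx)² + By²)) = -76.51975°
λₘ = λ₁ + atan2(By, cos φ₁ + Bx) = -147.60357°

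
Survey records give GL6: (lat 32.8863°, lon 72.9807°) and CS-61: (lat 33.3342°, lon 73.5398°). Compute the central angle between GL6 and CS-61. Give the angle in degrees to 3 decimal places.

0.648°

Δφ = 0.4479°,  Δλ = 0.5591°
a = sin²(Δφ/2) + cos φ₁ cos φ₂ sin²(Δλ/2) = 0.000032
c = 2·arcsin(√a) = 0.011310 rad = 0.6480°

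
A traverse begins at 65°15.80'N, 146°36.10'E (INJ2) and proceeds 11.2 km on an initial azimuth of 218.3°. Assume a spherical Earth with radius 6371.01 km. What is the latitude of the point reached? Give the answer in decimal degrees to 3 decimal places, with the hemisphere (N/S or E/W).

65.184°N

INJ2: φ = +65.26333°, λ = +146.60167°
δ = d/R = 11.2/6371.01 = 0.001758 rad
φ₂ = arcsin(sin φ₁ cos δ + cos φ₁ sin δ cos θ)
   = arcsin(0.90824·1.00000 + 0.41845·0.00176·-0.78478) = 65.18421°
λ₂ = λ₁ + atan2(sin θ sin δ cos φ₁, cos δ − sin φ₁ sin φ₂) = 146.45293°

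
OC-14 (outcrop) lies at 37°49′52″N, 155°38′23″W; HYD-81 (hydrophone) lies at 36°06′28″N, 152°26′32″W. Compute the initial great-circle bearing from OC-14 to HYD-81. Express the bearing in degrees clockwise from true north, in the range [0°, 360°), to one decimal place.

123.0°

OC-14: φ = +37.83111°, λ = -155.63972°
HYD-81: φ = +36.10778°, λ = -152.44222°
Δλ = 3.1975°
y = sin Δλ · cos φ₂ = 0.045064
x = cos φ₁ sin φ₂ − sin φ₁ cos φ₂ cos Δλ = -0.029302
θ = atan2(y, x) = 123.0333° → 123.0333° (mod 360°)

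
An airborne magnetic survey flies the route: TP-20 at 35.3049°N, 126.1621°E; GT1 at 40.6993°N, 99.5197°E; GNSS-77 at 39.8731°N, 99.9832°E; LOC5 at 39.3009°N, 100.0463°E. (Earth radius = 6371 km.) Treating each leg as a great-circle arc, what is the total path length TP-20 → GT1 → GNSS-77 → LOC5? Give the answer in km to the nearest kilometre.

2564 km

TP-20→GT1: c = 0.376715 rad, d = 2400.05 km
GT1→GNSS-77: c = 0.015685 rad, d = 99.93 km
GNSS-77→LOC5: c = 0.010023 rad, d = 63.86 km
Total = 2400.05 + 99.93 + 63.86 = 2563.83 km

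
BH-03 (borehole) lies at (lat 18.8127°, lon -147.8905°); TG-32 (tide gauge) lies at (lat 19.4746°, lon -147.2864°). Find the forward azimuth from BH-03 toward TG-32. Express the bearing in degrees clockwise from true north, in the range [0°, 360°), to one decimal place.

Δλ = 0.6041°
y = sin Δλ · cos φ₂ = 0.009940
x = cos φ₁ sin φ₂ − sin φ₁ cos φ₂ cos Δλ = 0.011569
θ = atan2(y, x) = 40.6694° → 40.6694° (mod 360°)

40.7°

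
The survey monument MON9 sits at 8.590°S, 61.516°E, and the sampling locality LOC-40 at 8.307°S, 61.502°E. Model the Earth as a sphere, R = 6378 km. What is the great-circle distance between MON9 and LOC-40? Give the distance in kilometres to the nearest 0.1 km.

31.5 km

Δφ = 0.2830°,  Δλ = -0.0140°
a = sin²(Δφ/2) + cos φ₁ cos φ₂ sin²(Δλ/2) = 0.000006
c = 2·arcsin(√a) = 0.004945 rad = 0.2833°
d = R·c = 6378 × 0.004945 = 31.5 km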